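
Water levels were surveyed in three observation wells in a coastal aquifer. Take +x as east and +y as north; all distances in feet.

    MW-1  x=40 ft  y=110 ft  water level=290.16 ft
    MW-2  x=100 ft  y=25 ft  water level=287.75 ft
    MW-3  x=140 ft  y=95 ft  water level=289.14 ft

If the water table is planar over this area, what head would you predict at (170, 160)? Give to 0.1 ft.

Differences from MW-1: to MW-2 (Δx, Δy, Δh) = (60, -85, -2.41); to MW-3 = (100, -15, -1.02).
Determinant of the coordinate differences = 60·(-15) − 100·(-85) = 7600.
∂h/∂x = [(-2.41)·(-15) − (-1.02)·(-85)] / 7600 = -0.006651
∂h/∂y = [60·(-1.02) − 100·(-2.41)] / 7600 = +0.02366
h(170, 160) = 290.16 + (-0.006651)·(130) + (+0.02366)·(50) = 290.16 -0.865 +1.183 = 290.478 ft.

290.5 ft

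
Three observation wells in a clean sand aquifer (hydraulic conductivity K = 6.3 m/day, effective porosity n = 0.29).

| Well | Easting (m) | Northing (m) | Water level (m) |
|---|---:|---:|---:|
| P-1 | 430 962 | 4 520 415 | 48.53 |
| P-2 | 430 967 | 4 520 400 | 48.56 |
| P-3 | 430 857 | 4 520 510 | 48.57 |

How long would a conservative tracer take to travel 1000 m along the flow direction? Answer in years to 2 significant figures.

29 years

With h = a·x + b·y + c and P-1 as origin, the differences give:
  5·a + (-15)·b = +0.03
  (-105)·a + 95·b = +0.04
Eliminate b (×95 and ×(-15), subtract): -1100·a = 3.450 → a = ∂h/∂x = -0.003136
Back-substitute: b = ∂h/∂y = -0.003045.
|∇h| = √(-0.003136² + -0.003045²) = 0.004371
Seepage velocity v = K·i/n = 6.3 × 0.004371 / 0.29 = 0.09496 m/day.
t = 1000 / 0.09496 = 1.053e+04 days = 28.8 years.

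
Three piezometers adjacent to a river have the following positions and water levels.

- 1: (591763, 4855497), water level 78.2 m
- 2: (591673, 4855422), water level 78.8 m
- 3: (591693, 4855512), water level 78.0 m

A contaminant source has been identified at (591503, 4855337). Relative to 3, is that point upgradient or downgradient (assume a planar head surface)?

Differences from 1: to 2 (Δx, Δy, Δh) = (-90, -75, +0.6); to 3 = (-70, 15, -0.2).
Determinant of the coordinate differences = (-90)·15 − (-70)·(-75) = -6600.
∂h/∂x = [(+0.6)·15 − (-0.2)·(-75)] / -6600 = +0.0009091
∂h/∂y = [(-90)·(-0.2) − (-70)·(+0.6)] / -6600 = -0.009091
Head at (591503, 4855337) = 78.2 + (+0.0009091)·(-260) + (-0.009091)·(-160) = 79.42 m.
That is higher than the 78.0 m at 3, so the point is upgradient.

upgradient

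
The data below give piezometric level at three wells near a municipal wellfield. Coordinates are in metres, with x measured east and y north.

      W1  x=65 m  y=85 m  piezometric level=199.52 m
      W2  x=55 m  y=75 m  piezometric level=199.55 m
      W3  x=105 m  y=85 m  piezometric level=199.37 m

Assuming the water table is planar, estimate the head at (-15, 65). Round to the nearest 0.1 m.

199.8 m

Taking W1 as reference: W2−W1 = (-10, -10, +0.03); W3−W1 = (40, 0, -0.15).
Determinant of the coordinate differences = (-10)·0 − 40·(-10) = 400.
∂h/∂x = [(+0.03)·0 − (-0.15)·(-10)] / 400 = -0.003750
∂h/∂y = [(-10)·(-0.15) − 40·(+0.03)] / 400 = +0.0007500
h(-15, 65) = 199.52 + (-0.003750)·(-80) + (+0.0007500)·(-20) = 199.52 +0.300 -0.015 = 199.805 m.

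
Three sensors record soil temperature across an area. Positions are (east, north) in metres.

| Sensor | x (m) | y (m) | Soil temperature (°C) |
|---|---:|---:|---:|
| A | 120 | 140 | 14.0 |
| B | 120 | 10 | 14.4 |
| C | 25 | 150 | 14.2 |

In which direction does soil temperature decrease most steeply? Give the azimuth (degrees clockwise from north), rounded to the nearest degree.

038°

Differences from A: to B (Δx, Δy, Δh) = (0, -130, +0.4); to C = (-95, 10, +0.2).
Solve a·Δx + b·Δy = ΔT: det = 0·10 − (-95)·(-130) = -12350.
∂T/∂x = [(+0.4)·10 − (+0.2)·(-130)] / -12350 = -0.002429
∂T/∂y = [0·(+0.2) − (-95)·(+0.4)] / -12350 = -0.003077
Steepest decrease is along −∇f: components (+0.002429 E, +0.003077 N).
Azimuth = atan2(+0.002429, +0.003077) = 38.3° ≈ 038°.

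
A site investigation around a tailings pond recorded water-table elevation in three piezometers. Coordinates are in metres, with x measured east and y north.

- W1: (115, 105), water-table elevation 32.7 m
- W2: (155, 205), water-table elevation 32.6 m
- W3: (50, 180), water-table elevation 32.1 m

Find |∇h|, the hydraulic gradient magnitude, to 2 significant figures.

Taking W1 as reference: W2−W1 = (40, 100, -0.1); W3−W1 = (-65, 75, -0.6).
Determinant of the coordinate differences = 40·75 − (-65)·100 = 9500.
∂h/∂x = [(-0.1)·75 − (-0.6)·100] / 9500 = +0.005526
∂h/∂y = [40·(-0.6) − (-65)·(-0.1)] / 9500 = -0.003211
|∇h| = √(0.005526² + -0.003211²) = 0.006391

0.0064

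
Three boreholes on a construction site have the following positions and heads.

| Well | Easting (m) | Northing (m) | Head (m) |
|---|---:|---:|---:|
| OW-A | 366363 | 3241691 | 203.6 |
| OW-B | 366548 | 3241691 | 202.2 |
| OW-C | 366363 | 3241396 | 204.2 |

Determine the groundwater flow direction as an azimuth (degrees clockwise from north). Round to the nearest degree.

075°

∂h/∂x = (202.2 − 203.6) / (366548 − 366363) = -0.007568
∂h/∂y = (204.2 − 203.6) / (3241396 − 3241691) = -0.002034
Flow direction (−∇h) has components (+0.007568 E, +0.002034 N).
Azimuth = atan2(E, N) = atan2(+0.007568, +0.002034) = 75.0° ≈ 075°.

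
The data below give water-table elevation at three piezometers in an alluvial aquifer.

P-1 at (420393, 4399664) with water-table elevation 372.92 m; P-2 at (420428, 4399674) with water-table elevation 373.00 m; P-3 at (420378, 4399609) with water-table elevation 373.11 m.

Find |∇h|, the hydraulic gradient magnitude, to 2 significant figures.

With h = a·x + b·y + c and P-1 as origin, the differences give:
  35·a + 10·b = +0.08
  (-15)·a + (-55)·b = +0.19
Eliminate b (×(-55) and ×10, subtract): -1775·a = -6.300 → a = ∂h/∂x = +0.003549
Back-substitute: b = ∂h/∂y = -0.004423.
|∇h| = √(0.003549² + -0.004423²) = 0.005671

0.0057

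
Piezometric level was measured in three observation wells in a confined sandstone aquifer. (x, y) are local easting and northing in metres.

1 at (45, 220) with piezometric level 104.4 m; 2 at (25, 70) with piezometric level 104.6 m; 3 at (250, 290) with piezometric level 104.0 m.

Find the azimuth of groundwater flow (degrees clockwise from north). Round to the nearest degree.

054°

With h = a·x + b·y + c and 1 as origin, the differences give:
  (-20)·a + (-150)·b = +0.2
  205·a + 70·b = -0.4
Eliminate b (×70 and ×(-150), subtract): 29350·a = -46.00 → a = ∂h/∂x = -0.001567
Back-substitute: b = ∂h/∂y = -0.001124.
Flow direction (−∇h) has components (+0.001567 E, +0.001124 N).
Azimuth = atan2(E, N) = atan2(+0.001567, +0.001124) = 54.3° ≈ 054°.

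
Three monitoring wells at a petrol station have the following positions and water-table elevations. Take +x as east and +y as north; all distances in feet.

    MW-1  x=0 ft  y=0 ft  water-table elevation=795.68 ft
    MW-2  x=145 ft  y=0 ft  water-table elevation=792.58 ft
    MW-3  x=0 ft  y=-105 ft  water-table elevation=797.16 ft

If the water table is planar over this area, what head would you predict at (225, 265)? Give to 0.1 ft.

787.1 ft

∂h/∂x = (792.58 − 795.68) / (145 − 0) = -0.02138
∂h/∂y = (797.16 − 795.68) / (-105 − 0) = -0.01410
h(225, 265) = 795.68 + (-0.02138)·(225) + (-0.01410)·(265) = 795.68 -4.810 -3.735 = 787.134 ft.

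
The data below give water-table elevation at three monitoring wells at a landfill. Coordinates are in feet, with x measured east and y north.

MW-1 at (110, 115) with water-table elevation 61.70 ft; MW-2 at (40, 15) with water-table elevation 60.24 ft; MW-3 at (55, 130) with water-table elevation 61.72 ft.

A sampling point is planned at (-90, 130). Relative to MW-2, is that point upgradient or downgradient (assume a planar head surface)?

upgradient

Three-point gradient (reference MW-1): Δ to MW-2 = (-70, -100, -1.46), Δ to MW-3 = (-55, 15, +0.02).
∂h/∂x = +0.003038, ∂h/∂y = +0.01247 (det = -6550).
Head at (-90, 130) = 61.70 + (+0.003038)·(-200) + (+0.01247)·(15) = 61.28 ft.
That is higher than the 60.24 ft at MW-2, so the point is upgradient.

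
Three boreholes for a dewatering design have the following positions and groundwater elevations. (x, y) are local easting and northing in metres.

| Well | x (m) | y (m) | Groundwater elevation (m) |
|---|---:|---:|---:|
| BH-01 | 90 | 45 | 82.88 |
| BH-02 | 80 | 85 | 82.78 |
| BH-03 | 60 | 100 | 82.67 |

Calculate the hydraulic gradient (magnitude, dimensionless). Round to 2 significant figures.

With h = a·x + b·y + c and BH-01 as origin, the differences give:
  (-10)·a + 40·b = -0.10
  (-30)·a + 55·b = -0.21
Eliminate b (×55 and ×40, subtract): 650·a = 2.900 → a = ∂h/∂x = +0.004462
Back-substitute: b = ∂h/∂y = -0.001385.
|∇h| = √(0.004462² + -0.001385²) = 0.004672

0.0047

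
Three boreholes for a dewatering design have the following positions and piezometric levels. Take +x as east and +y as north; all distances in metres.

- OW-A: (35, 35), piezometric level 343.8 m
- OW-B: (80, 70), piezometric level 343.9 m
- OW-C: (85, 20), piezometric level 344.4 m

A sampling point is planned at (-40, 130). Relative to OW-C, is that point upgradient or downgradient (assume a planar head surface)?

With h = a·x + b·y + c and OW-A as origin, the differences give:
  45·a + 35·b = +0.1
  50·a + (-15)·b = +0.6
Eliminate b (×(-15) and ×35, subtract): -2425·a = -22.50 → a = ∂h/∂x = +0.009278
Back-substitute: b = ∂h/∂y = -0.009072.
Head at (-40, 130) = 343.8 + (+0.009278)·(-75) + (-0.009072)·(95) = 342.24 m.
That is lower than the 344.4 m at OW-C, so the point is downgradient.

downgradient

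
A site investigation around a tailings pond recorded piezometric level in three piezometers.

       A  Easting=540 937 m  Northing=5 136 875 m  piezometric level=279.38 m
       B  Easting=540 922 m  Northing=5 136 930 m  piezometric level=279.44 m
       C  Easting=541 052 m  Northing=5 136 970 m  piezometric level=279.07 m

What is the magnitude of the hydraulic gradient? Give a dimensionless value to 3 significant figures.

0.00295

With h = a·x + b·y + c and A as origin, the differences give:
  (-15)·a + 55·b = +0.06
  115·a + 95·b = -0.31
Eliminate b (×95 and ×55, subtract): -7750·a = 22.750 → a = ∂h/∂x = -0.002935
Back-substitute: b = ∂h/∂y = +0.0002903.
|∇h| = √(-0.002935² + 0.0002903²) = 0.002949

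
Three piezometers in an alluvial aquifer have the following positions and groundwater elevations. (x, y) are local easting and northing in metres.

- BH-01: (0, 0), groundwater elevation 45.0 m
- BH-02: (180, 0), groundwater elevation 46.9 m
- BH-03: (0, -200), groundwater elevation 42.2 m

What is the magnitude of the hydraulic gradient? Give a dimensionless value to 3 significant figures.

0.0175

∂h/∂x = (46.9 − 45.0) / (180 − 0) = +0.01056
∂h/∂y = (42.2 − 45.0) / (-200 − 0) = +0.01400
|∇h| = √(0.01056² + 0.01400²) = 0.01754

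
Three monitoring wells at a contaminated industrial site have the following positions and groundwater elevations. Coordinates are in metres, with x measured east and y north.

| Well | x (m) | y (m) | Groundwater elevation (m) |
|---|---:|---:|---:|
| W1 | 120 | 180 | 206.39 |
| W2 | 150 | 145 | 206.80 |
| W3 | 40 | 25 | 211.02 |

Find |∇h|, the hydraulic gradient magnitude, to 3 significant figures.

0.0266

Differences from W1: to W2 (Δx, Δy, Δh) = (30, -35, +0.41); to W3 = (-80, -155, +4.63).
Determinant of the coordinate differences = 30·(-155) − (-80)·(-35) = -7450.
∂h/∂x = [(+0.41)·(-155) − (+4.63)·(-35)] / -7450 = -0.01322
∂h/∂y = [30·(+4.63) − (-80)·(+0.41)] / -7450 = -0.02305
|∇h| = √(-0.01322² + -0.02305²) = 0.02657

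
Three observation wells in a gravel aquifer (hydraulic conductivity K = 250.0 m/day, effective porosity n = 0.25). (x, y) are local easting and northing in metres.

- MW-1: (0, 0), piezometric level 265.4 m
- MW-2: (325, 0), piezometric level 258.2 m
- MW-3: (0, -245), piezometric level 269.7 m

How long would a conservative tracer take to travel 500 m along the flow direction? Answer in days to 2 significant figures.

18 days

∂h/∂x = (258.2 − 265.4) / (325 − 0) = -0.02215
∂h/∂y = (269.7 − 265.4) / (-245 − 0) = -0.01755
|∇h| = √(-0.02215² + -0.01755²) = 0.02826
Seepage velocity v = K·i/n = 250.0 × 0.02826 / 0.25 = 28.26 m/day.
t = 500 / 28.26 = 17.69 days.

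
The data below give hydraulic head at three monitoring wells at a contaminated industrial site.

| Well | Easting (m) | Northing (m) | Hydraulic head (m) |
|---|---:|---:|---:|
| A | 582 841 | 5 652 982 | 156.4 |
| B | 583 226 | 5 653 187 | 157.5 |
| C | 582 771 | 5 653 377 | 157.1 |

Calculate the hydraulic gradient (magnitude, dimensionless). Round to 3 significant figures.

Taking A as reference: B−A = (385, 205, +1.1); C−A = (-70, 395, +0.7).
Determinant of the coordinate differences = 385·395 − (-70)·205 = 166425.
∂h/∂x = [(+1.1)·395 − (+0.7)·205] / 166425 = +0.001749
∂h/∂y = [385·(+0.7) − (-70)·(+1.1)] / 166425 = +0.002082
|∇h| = √(0.001749² + 0.002082²) = 0.002719

0.00272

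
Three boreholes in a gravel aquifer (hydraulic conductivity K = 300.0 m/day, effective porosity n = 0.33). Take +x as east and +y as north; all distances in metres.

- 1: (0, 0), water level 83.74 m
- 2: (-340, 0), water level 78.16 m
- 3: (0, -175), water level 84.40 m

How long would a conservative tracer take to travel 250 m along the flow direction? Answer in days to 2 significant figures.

∂h/∂x = (78.16 − 83.74) / (-340 − 0) = +0.01641
∂h/∂y = (84.40 − 83.74) / (-175 − 0) = -0.003771
|∇h| = √(0.01641² + -0.003771²) = 0.01684
Seepage velocity v = K·i/n = 300.0 × 0.01684 / 0.33 = 15.31 m/day.
t = 250 / 15.31 = 16.33 days.

16 days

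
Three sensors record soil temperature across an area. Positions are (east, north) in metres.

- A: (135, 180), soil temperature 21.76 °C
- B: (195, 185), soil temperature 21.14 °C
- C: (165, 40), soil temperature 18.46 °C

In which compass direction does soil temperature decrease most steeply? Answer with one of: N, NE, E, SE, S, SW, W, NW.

With T = a·x + b·y + c and A as origin, the differences give:
  60·a + 5·b = -0.62
  30·a + (-140)·b = -3.30
Eliminate b (×(-140) and ×5, subtract): -8550·a = 103.300 → a = ∂T/∂x = -0.01208
Back-substitute: b = ∂T/∂y = +0.02098.
Steepest decrease is along −∇f = (+0.01208 E, -0.02098 N) → southeast.

SE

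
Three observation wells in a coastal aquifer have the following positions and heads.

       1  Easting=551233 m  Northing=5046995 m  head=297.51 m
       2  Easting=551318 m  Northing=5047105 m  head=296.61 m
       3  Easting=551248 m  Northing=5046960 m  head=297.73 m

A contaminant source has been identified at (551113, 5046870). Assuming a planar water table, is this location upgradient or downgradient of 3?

upgradient

Taking 1 as reference: 2−1 = (85, 110, -0.90); 3−1 = (15, -35, +0.22).
Solve a·Δx + b·Δy = Δh: det = 85·(-35) − 15·110 = -4625.
∂h/∂x = [(-0.90)·(-35) − (+0.22)·110] / -4625 = -0.001578
∂h/∂y = [85·(+0.22) − 15·(-0.90)] / -4625 = -0.006962
Head at (551113, 5046870) = 297.51 + (-0.001578)·(-120) + (-0.006962)·(-125) = 298.57 m.
That is higher than the 297.73 m at 3, so the point is upgradient.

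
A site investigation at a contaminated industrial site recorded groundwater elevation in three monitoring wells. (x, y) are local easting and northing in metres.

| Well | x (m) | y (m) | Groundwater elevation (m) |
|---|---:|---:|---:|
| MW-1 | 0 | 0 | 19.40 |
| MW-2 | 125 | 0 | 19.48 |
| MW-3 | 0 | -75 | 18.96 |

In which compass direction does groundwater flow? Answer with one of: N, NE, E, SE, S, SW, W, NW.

∂h/∂x = (19.48 − 19.40) / (125 − 0) = +0.0006400
∂h/∂y = (18.96 − 19.40) / (-75 − 0) = +0.005867
Flow = −∇h = (-0.0006400 east, -0.005867 north), which points south.

S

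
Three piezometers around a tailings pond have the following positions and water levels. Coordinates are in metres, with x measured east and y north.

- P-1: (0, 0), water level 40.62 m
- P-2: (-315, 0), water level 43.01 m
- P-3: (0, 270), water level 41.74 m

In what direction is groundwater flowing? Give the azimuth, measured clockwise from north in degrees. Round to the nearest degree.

119°

∂h/∂x = (43.01 − 40.62) / (-315 − 0) = -0.007587
∂h/∂y = (41.74 − 40.62) / (270 − 0) = +0.004148
Flow direction (−∇h) has components (+0.007587 E, -0.004148 N).
Azimuth = atan2(E, N) = atan2(+0.007587, -0.004148) = 118.7° ≈ 119°.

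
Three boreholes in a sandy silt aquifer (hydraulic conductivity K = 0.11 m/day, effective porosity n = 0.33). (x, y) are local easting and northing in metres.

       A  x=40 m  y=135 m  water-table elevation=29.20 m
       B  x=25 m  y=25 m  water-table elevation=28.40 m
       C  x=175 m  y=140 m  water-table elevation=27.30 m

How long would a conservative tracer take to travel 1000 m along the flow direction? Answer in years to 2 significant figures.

With h = a·x + b·y + c and A as origin, the differences give:
  (-15)·a + (-110)·b = -0.80
  135·a + 5·b = -1.90
Eliminate b (×5 and ×(-110), subtract): 14775·a = -213.000 → a = ∂h/∂x = -0.01442
Back-substitute: b = ∂h/∂y = +0.009239.
|∇h| = √(-0.01442² + 0.009239²) = 0.01713
Seepage velocity v = K·i/n = 0.11 × 0.01713 / 0.33 = 0.00571 m/day.
t = 1000 / 0.00571 = 1.751e+05 days = 479 years.

480 years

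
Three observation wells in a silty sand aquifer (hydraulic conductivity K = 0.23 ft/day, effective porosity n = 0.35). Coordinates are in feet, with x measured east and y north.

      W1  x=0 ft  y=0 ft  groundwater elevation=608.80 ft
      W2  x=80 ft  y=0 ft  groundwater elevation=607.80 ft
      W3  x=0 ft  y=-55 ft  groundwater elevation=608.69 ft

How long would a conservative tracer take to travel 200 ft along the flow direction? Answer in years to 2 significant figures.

66 years

∂h/∂x = (607.80 − 608.80) / (80 − 0) = -0.01250
∂h/∂y = (608.69 − 608.80) / (-55 − 0) = +0.002000
|∇h| = √(-0.01250² + 0.002000²) = 0.01266
Seepage velocity v = K·i/n = 0.23 × 0.01266 / 0.35 = 0.008319 ft/day.
t = 200 / 0.008319 = 2.404e+04 days = 65.8 years.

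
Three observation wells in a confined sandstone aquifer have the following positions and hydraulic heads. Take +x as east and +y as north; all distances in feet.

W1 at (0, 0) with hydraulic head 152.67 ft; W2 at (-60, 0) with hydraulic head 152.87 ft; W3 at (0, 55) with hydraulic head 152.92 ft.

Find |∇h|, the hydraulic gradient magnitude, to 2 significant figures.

∂h/∂x = (152.87 − 152.67) / (-60 − 0) = -0.003333
∂h/∂y = (152.92 − 152.67) / (55 − 0) = +0.004545
|∇h| = √(-0.003333² + 0.004545²) = 0.005636

0.0056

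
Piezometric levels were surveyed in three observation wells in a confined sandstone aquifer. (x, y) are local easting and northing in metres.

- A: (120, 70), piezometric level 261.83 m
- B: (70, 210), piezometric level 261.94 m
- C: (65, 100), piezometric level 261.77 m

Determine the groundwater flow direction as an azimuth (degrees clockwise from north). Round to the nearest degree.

232°

With h = a·x + b·y + c and A as origin, the differences give:
  (-50)·a + 140·b = +0.11
  (-55)·a + 30·b = -0.06
Eliminate b (×30 and ×140, subtract): 6200·a = 11.700 → a = ∂h/∂x = +0.001887
Back-substitute: b = ∂h/∂y = +0.001460.
Flow direction (−∇h) has components (-0.001887 E, -0.001460 N).
Azimuth = atan2(E, N) = atan2(-0.001887, -0.001460) = 232.3° ≈ 232°.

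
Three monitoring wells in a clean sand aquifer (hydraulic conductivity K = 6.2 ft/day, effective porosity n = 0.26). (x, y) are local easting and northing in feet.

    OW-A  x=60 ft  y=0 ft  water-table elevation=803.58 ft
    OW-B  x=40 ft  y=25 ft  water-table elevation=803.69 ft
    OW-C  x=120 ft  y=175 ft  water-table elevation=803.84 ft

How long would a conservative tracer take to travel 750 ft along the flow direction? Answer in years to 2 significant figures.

25 years

Taking OW-A as reference: OW-B−OW-A = (-20, 25, +0.11); OW-C−OW-A = (60, 175, +0.26).
Determinant of the coordinate differences = (-20)·175 − 60·25 = -5000.
∂h/∂x = [(+0.11)·175 − (+0.26)·25] / -5000 = -0.002550
∂h/∂y = [(-20)·(+0.26) − 60·(+0.11)] / -5000 = +0.002360
|∇h| = √(-0.002550² + 0.002360²) = 0.003474
Seepage velocity v = K·i/n = 6.2 × 0.003474 / 0.26 = 0.08284 ft/day.
t = 750 / 0.08284 = 9054 days = 24.8 years.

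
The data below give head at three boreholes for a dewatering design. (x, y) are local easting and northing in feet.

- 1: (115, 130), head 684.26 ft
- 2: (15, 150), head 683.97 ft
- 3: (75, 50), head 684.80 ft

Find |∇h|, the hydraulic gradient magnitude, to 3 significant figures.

Taking 1 as reference: 2−1 = (-100, 20, -0.29); 3−1 = (-40, -80, +0.54).
Determinant of the coordinate differences = (-100)·(-80) − (-40)·20 = 8800.
∂h/∂x = [(-0.29)·(-80) − (+0.54)·20] / 8800 = +0.001409
∂h/∂y = [(-100)·(+0.54) − (-40)·(-0.29)] / 8800 = -0.007455
|∇h| = √(0.001409² + -0.007455²) = 0.007587

0.00759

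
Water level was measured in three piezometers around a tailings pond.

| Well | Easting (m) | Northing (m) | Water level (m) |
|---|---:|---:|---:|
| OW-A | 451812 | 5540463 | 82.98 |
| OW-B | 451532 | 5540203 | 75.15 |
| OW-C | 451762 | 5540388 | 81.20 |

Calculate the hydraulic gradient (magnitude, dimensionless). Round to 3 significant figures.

0.0205

Differences from OW-A: to OW-B (Δx, Δy, Δh) = (-280, -260, -7.83); to OW-C = (-50, -75, -1.78).
Solve a·Δx + b·Δy = Δh: det = (-280)·(-75) − (-50)·(-260) = 8000.
∂h/∂x = [(-7.83)·(-75) − (-1.78)·(-260)] / 8000 = +0.01556
∂h/∂y = [(-280)·(-1.78) − (-50)·(-7.83)] / 8000 = +0.01336
|∇h| = √(0.01556² + 0.01336²) = 0.02051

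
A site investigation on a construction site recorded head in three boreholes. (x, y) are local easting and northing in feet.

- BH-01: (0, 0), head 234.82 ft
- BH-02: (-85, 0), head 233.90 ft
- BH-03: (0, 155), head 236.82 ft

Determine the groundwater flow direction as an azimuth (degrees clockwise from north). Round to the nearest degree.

∂h/∂x = (233.90 − 234.82) / (-85 − 0) = +0.01082
∂h/∂y = (236.82 − 234.82) / (155 − 0) = +0.01290
Flow direction (−∇h) has components (-0.01082 E, -0.01290 N).
Azimuth = atan2(E, N) = atan2(-0.01082, -0.01290) = 220.0° ≈ 220°.

220°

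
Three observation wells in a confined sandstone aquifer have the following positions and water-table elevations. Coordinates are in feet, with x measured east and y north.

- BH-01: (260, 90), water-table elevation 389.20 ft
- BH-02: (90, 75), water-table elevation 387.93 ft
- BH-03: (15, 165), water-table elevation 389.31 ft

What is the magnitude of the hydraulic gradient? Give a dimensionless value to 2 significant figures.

0.021

With h = a·x + b·y + c and BH-01 as origin, the differences give:
  (-170)·a + (-15)·b = -1.27
  (-245)·a + 75·b = +0.11
Eliminate b (×75 and ×(-15), subtract): -16425·a = -93.600 → a = ∂h/∂x = +0.005699
Back-substitute: b = ∂h/∂y = +0.02008.
|∇h| = √(0.005699² + 0.02008²) = 0.02087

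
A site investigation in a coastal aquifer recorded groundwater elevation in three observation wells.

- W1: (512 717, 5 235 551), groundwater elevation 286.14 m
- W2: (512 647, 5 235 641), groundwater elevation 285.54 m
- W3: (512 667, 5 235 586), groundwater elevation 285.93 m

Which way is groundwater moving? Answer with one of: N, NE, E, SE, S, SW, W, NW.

With h = a·x + b·y + c and W1 as origin, the differences give:
  (-70)·a + 90·b = -0.60
  (-50)·a + 35·b = -0.21
Eliminate b (×35 and ×90, subtract): 2050·a = -2.100 → a = ∂h/∂x = -0.001024
Back-substitute: b = ∂h/∂y = -0.007463.
Flow = −∇h = (+0.001024 east, +0.007463 north), which points north.

N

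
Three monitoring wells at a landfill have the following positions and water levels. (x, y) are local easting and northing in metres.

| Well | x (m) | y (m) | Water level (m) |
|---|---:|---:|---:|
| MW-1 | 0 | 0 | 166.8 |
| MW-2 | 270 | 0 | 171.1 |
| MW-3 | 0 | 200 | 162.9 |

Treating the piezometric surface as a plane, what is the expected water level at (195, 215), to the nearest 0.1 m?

∂h/∂x = (171.1 − 166.8) / (270 − 0) = +0.01593
∂h/∂y = (162.9 − 166.8) / (200 − 0) = -0.01950
h(195, 215) = 166.8 + (+0.01593)·(195) + (-0.01950)·(215) = 166.8 +3.106 -4.193 = 165.713 m.

165.7 m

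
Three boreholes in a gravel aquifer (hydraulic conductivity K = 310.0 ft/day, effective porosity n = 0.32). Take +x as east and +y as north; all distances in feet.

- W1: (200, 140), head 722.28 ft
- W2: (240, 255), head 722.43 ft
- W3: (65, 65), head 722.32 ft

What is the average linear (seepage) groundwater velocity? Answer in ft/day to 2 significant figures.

Differences from W1: to W2 (Δx, Δy, Δh) = (40, 115, +0.15); to W3 = (-135, -75, +0.04).
Determinant of the coordinate differences = 40·(-75) − (-135)·115 = 12525.
∂h/∂x = [(+0.15)·(-75) − (+0.04)·115] / 12525 = -0.001265
∂h/∂y = [40·(+0.04) − (-135)·(+0.15)] / 12525 = +0.001745
|∇h| = √(-0.001265² + 0.001745²) = 0.002155
Seepage velocity v = K·i/n = 310.0 × 0.002155 / 0.32 = 2.088 ft/day.

2.1 ft/day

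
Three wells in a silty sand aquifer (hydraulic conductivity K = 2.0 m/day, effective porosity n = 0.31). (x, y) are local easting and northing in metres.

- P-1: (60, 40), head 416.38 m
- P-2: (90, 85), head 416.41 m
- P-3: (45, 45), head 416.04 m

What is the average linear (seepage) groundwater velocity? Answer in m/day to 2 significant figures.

0.14 m/day

Taking P-1 as reference: P-2−P-1 = (30, 45, +0.03); P-3−P-1 = (-15, 5, -0.34).
Determinant of the coordinate differences = 30·5 − (-15)·45 = 825.
∂h/∂x = [(+0.03)·5 − (-0.34)·45] / 825 = +0.01873
∂h/∂y = [30·(-0.34) − (-15)·(+0.03)] / 825 = -0.01182
|∇h| = √(0.01873² + -0.01182²) = 0.02215
Seepage velocity v = K·i/n = 2.0 × 0.02215 / 0.31 = 0.1429 m/day.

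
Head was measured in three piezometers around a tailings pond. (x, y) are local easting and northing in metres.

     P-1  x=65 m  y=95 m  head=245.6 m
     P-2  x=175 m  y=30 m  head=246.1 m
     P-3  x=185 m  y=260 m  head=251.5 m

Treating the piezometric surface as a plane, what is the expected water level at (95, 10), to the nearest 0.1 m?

Differences from P-1: to P-2 (Δx, Δy, Δh) = (110, -65, +0.5); to P-3 = (120, 165, +5.9).
Solve a·Δx + b·Δy = Δh: det = 110·165 − 120·(-65) = 25950.
∂h/∂x = [(+0.5)·165 − (+5.9)·(-65)] / 25950 = +0.01796
∂h/∂y = [110·(+5.9) − 120·(+0.5)] / 25950 = +0.02270
h(95, 10) = 245.6 + (+0.01796)·(30) + (+0.02270)·(-85) = 245.6 +0.539 -1.929 = 244.209 m.

244.2 m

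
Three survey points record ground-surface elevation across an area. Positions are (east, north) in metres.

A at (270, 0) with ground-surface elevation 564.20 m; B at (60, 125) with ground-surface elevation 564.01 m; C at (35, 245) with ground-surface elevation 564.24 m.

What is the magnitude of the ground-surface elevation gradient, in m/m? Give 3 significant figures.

0.00335 m/m

With z = a·x + b·y + c and A as origin, the differences give:
  (-210)·a + 125·b = -0.19
  (-235)·a + 245·b = +0.04
Eliminate b (×245 and ×125, subtract): -22075·a = -51.550 → a = ∂z/∂x = +0.002335
Back-substitute: b = ∂z/∂y = +0.002403.
|∇f| = √(0.002335² + 0.002403²) = 0.003351 m/m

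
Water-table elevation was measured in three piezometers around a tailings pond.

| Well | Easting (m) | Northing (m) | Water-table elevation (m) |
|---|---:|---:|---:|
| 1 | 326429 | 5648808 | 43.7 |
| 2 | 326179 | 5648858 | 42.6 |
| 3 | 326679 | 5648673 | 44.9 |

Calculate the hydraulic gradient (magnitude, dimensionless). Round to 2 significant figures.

Taking 1 as reference: 2−1 = (-250, 50, -1.1); 3−1 = (250, -135, +1.2).
Solve a·Δx + b·Δy = Δh: det = (-250)·(-135) − 250·50 = 21250.
∂h/∂x = [(-1.1)·(-135) − (+1.2)·50] / 21250 = +0.004165
∂h/∂y = [(-250)·(+1.2) − 250·(-1.1)] / 21250 = -0.001176
|∇h| = √(0.004165² + -0.001176²) = 0.004328

0.0043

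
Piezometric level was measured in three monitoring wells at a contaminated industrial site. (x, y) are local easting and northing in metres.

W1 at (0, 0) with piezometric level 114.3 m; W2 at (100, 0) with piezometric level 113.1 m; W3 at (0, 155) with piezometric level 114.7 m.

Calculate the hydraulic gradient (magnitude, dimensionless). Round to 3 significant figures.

∂h/∂x = (113.1 − 114.3) / (100 − 0) = -0.01200
∂h/∂y = (114.7 − 114.3) / (155 − 0) = +0.002581
|∇h| = √(-0.01200² + 0.002581²) = 0.01227

0.0123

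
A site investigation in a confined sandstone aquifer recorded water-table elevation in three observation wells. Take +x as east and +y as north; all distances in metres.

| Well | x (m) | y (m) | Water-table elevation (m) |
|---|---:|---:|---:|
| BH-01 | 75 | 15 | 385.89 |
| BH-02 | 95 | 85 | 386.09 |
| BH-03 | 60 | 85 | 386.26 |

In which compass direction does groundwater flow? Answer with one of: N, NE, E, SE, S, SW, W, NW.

With h = a·x + b·y + c and BH-01 as origin, the differences give:
  20·a + 70·b = +0.20
  (-15)·a + 70·b = +0.37
Eliminate b (×70 and ×70, subtract): 2450·a = -11.900 → a = ∂h/∂x = -0.004857
Back-substitute: b = ∂h/∂y = +0.004245.
Flow = −∇h = (+0.004857 east, -0.004245 north), which points southeast.

SE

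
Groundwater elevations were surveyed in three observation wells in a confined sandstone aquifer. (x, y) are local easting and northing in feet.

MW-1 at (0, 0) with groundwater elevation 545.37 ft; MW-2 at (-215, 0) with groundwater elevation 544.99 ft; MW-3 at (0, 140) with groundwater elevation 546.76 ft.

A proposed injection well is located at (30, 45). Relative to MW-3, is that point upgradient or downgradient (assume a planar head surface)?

downgradient

∂h/∂x = (544.99 − 545.37) / (-215 − 0) = +0.001767
∂h/∂y = (546.76 − 545.37) / (140 − 0) = +0.009929
Head at (30, 45) = 545.37 + (+0.001767)·(30) + (+0.009929)·(45) = 545.87 ft.
That is lower than the 546.76 ft at MW-3, so the point is downgradient.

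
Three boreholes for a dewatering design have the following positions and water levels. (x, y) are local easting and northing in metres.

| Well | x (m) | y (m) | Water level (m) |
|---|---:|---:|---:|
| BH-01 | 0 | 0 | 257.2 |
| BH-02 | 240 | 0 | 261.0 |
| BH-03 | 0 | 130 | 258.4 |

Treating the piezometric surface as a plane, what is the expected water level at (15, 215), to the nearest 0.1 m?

∂h/∂x = (261.0 − 257.2) / (240 − 0) = +0.01583
∂h/∂y = (258.4 − 257.2) / (130 − 0) = +0.009231
h(15, 215) = 257.2 + (+0.01583)·(15) + (+0.009231)·(215) = 257.2 +0.238 +1.985 = 259.422 m.

259.4 m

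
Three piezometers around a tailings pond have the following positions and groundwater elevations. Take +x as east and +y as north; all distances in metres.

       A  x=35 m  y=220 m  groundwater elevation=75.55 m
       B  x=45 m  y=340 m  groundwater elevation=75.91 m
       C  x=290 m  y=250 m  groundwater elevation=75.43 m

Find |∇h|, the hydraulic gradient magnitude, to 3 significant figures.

With h = a·x + b·y + c and A as origin, the differences give:
  10·a + 120·b = +0.36
  255·a + 30·b = -0.12
Eliminate b (×30 and ×120, subtract): -30300·a = 25.200 → a = ∂h/∂x = -0.0008317
Back-substitute: b = ∂h/∂y = +0.003069.
|∇h| = √(-0.0008317² + 0.003069²) = 0.00318

0.00318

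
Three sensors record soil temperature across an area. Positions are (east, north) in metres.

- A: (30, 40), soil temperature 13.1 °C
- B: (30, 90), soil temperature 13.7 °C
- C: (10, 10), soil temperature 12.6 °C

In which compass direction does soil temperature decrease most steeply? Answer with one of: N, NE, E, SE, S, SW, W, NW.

Taking A as reference: B−A = (0, 50, +0.6); C−A = (-20, -30, -0.5).
Solve a·Δx + b·Δy = ΔT: det = 0·(-30) − (-20)·50 = 1000.
∂T/∂x = [(+0.6)·(-30) − (-0.5)·50] / 1000 = +0.007000
∂T/∂y = [0·(-0.5) − (-20)·(+0.6)] / 1000 = +0.01200
Steepest decrease is along −∇f = (-0.007000 E, -0.01200 N) → southwest.

SW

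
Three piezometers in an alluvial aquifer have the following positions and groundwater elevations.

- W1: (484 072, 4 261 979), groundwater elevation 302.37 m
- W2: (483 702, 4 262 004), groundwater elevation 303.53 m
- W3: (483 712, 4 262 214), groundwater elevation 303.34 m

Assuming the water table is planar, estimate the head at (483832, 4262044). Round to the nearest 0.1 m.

303.1 m

Taking W1 as reference: W2−W1 = (-370, 25, +1.16); W3−W1 = (-360, 235, +0.97).
Determinant of the coordinate differences = (-370)·235 − (-360)·25 = -77950.
∂h/∂x = [(+1.16)·235 − (+0.97)·25] / -77950 = -0.003186
∂h/∂y = [(-370)·(+0.97) − (-360)·(+1.16)] / -77950 = -0.0007530
h(483832, 4262044) = 302.37 + (-0.003186)·(-240) + (-0.0007530)·(65) = 302.37 +0.765 -0.049 = 303.086 m.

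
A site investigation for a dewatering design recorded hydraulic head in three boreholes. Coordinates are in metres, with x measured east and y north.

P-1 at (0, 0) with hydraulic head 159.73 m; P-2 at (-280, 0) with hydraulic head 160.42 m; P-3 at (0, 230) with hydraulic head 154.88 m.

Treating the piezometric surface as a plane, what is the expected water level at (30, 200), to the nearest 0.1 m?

155.4 m

∂h/∂x = (160.42 − 159.73) / (-280 − 0) = -0.002464
∂h/∂y = (154.88 − 159.73) / (230 − 0) = -0.02109
h(30, 200) = 159.73 + (-0.002464)·(30) + (-0.02109)·(200) = 159.73 -0.074 -4.217 = 155.439 m.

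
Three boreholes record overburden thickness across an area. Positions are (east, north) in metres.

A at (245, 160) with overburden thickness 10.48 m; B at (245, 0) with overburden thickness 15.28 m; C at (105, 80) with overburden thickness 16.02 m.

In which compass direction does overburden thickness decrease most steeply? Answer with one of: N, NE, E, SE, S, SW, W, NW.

Taking A as reference: B−A = (0, -160, +4.80); C−A = (-140, -80, +5.54).
Solve a·Δx + b·Δy = Δd: det = 0·(-80) − (-140)·(-160) = -22400.
∂d/∂x = [(+4.80)·(-80) − (+5.54)·(-160)] / -22400 = -0.02243
∂d/∂y = [0·(+5.54) − (-140)·(+4.80)] / -22400 = -0.03000
Steepest decrease is along −∇f = (+0.02243 E, +0.03000 N) → northeast.

NE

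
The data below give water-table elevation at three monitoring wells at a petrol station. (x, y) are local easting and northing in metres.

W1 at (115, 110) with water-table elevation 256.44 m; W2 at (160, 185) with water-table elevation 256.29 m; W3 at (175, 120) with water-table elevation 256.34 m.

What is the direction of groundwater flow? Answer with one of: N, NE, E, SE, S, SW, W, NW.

Differences from W1: to W2 (Δx, Δy, Δh) = (45, 75, -0.15); to W3 = (60, 10, -0.10).
Determinant of the coordinate differences = 45·10 − 60·75 = -4050.
∂h/∂x = [(-0.15)·10 − (-0.10)·75] / -4050 = -0.001481
∂h/∂y = [45·(-0.10) − 60·(-0.15)] / -4050 = -0.001111
Flow = −∇h = (+0.001481 east, +0.001111 north), which points northeast.

NE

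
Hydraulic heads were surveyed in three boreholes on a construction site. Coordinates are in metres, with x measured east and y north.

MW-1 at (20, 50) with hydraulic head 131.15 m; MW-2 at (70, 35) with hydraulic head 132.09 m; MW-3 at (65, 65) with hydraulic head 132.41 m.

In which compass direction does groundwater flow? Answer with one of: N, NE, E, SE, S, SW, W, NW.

Differences from MW-1: to MW-2 (Δx, Δy, Δh) = (50, -15, +0.94); to MW-3 = (45, 15, +1.26).
Determinant of the coordinate differences = 50·15 − 45·(-15) = 1425.
∂h/∂x = [(+0.94)·15 − (+1.26)·(-15)] / 1425 = +0.02316
∂h/∂y = [50·(+1.26) − 45·(+0.94)] / 1425 = +0.01453
Flow = −∇h = (-0.02316 east, -0.01453 north), which points southwest.

SW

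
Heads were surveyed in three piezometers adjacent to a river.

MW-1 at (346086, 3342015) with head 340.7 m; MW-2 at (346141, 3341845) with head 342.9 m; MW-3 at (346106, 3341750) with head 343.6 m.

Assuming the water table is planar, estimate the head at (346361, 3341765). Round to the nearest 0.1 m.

345.5 m

Taking MW-1 as reference: MW-2−MW-1 = (55, -170, +2.2); MW-3−MW-1 = (20, -265, +2.9).
Solve a·Δx + b·Δy = Δh: det = 55·(-265) − 20·(-170) = -11175.
∂h/∂x = [(+2.2)·(-265) − (+2.9)·(-170)] / -11175 = +0.008054
∂h/∂y = [55·(+2.9) − 20·(+2.2)] / -11175 = -0.01034
h(346361, 3341765) = 340.7 + (+0.008054)·(275) + (-0.01034)·(-250) = 340.7 +2.215 +2.584 = 345.499 m.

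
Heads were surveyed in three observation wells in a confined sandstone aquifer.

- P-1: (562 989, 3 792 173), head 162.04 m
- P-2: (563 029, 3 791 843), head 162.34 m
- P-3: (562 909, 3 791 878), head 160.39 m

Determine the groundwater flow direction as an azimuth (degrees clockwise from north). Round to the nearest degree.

266°

Differences from P-1: to P-2 (Δx, Δy, Δh) = (40, -330, +0.30); to P-3 = (-80, -295, -1.65).
Solve a·Δx + b·Δy = Δh: det = 40·(-295) − (-80)·(-330) = -38200.
∂h/∂x = [(+0.30)·(-295) − (-1.65)·(-330)] / -38200 = +0.01657
∂h/∂y = [40·(-1.65) − (-80)·(+0.30)] / -38200 = +0.001099
Flow direction (−∇h) has components (-0.01657 E, -0.001099 N).
Azimuth = atan2(E, N) = atan2(-0.01657, -0.001099) = 266.2° ≈ 266°.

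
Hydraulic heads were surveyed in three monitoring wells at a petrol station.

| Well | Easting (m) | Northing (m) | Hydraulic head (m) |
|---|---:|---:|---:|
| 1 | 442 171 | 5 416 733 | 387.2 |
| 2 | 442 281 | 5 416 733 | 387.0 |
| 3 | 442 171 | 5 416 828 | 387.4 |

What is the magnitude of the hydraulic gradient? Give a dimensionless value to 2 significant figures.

∂h/∂x = (387.0 − 387.2) / (442281 − 442171) = -0.001818
∂h/∂y = (387.4 − 387.2) / (5416828 − 5416733) = +0.002105
|∇h| = √(-0.001818² + 0.002105²) = 0.002781

0.0028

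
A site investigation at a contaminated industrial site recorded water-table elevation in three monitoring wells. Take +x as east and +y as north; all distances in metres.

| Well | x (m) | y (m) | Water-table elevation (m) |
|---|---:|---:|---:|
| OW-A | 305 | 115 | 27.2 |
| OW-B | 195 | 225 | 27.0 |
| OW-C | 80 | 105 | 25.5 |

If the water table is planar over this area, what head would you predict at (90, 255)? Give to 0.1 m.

26.4 m

With h = a·x + b·y + c and OW-A as origin, the differences give:
  (-110)·a + 110·b = -0.2
  (-225)·a + (-10)·b = -1.7
Eliminate b (×(-10) and ×110, subtract): 25850·a = 189.00 → a = ∂h/∂x = +0.007311
Back-substitute: b = ∂h/∂y = +0.005493.
h(90, 255) = 27.2 + (+0.007311)·(-215) + (+0.005493)·(140) = 27.2 -1.572 +0.769 = 26.397 m.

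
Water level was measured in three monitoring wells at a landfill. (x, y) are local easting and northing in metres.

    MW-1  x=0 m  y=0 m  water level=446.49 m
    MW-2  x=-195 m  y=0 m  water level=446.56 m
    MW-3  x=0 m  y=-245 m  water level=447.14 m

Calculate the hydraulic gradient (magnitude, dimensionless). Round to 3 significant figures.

∂h/∂x = (446.56 − 446.49) / (-195 − 0) = -0.0003590
∂h/∂y = (447.14 − 446.49) / (-245 − 0) = -0.002653
|∇h| = √(-0.0003590² + -0.002653²) = 0.002677

0.00268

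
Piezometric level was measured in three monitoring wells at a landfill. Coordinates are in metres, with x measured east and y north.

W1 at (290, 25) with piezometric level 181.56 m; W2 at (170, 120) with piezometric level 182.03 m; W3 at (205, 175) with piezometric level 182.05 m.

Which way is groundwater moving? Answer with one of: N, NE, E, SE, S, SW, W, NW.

SE

Taking W1 as reference: W2−W1 = (-120, 95, +0.47); W3−W1 = (-85, 150, +0.49).
Determinant of the coordinate differences = (-120)·150 − (-85)·95 = -9925.
∂h/∂x = [(+0.47)·150 − (+0.49)·95] / -9925 = -0.002413
∂h/∂y = [(-120)·(+0.49) − (-85)·(+0.47)] / -9925 = +0.001899
Flow = −∇h = (+0.002413 east, -0.001899 north), which points southeast.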